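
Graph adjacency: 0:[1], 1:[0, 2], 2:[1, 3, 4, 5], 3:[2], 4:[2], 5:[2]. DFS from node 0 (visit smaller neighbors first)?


DFS stack-based: start with [0]
Visit order: [0, 1, 2, 3, 4, 5]


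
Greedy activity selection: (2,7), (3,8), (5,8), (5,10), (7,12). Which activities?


Greedy: pick earliest-ending, then skip overlaps.
Selected (2 activities): [(2, 7), (7, 12)]


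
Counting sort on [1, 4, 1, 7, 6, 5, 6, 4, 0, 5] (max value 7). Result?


Count array: [1, 2, 0, 0, 2, 2, 2, 1]
Reconstruct: [0, 1, 1, 4, 4, 5, 5, 6, 6, 7]


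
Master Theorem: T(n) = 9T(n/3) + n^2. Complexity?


a=9, b=3, c=2. log_3(9)=2 = c=2. Case 2: O(n^c log n) = O(n^2 log n)
Complexity: O(n^2 log n)


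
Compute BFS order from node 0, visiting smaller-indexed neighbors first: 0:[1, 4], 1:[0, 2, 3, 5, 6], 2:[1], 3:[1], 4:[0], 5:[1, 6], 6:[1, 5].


BFS queue: start with [0]
Visit order: [0, 1, 4, 2, 3, 5, 6]


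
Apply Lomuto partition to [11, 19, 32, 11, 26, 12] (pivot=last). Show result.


Elements <= 12 go left of pivot.
Result: [11, 11, 12, 19, 26, 32], pivot at index 2


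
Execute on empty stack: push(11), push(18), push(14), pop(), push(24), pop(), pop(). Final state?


push(11) -> [11]
push(18) -> [11, 18]
push(14) -> [11, 18, 14]
pop() returns 14 -> [11, 18]
push(24) -> [11, 18, 24]
pop() returns 24 -> [11, 18]
pop() returns 18 -> [11]
Final stack (bottom to top): [11]


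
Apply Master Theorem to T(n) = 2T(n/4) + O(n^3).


a=2, b=4, c=3. log_4(2)=0.5 < c=3. Case 3: O(n^c) = O(n^3)
Complexity: O(n^3)


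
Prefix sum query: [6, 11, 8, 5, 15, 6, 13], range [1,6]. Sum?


Prefix sums: [0, 6, 17, 25, 30, 45, 51, 64]
Sum[1..6] = prefix[7] - prefix[1] = 64 - 6 = 58


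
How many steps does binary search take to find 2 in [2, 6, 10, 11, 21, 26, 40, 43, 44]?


Search for 2:
[0,8] mid=4 arr[4]=21
[0,3] mid=1 arr[1]=6
[0,0] mid=0 arr[0]=2
Total: 3 comparisons


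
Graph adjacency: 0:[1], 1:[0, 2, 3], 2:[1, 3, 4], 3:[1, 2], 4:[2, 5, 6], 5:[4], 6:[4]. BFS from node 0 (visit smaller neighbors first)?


BFS queue: start with [0]
Visit order: [0, 1, 2, 3, 4, 5, 6]


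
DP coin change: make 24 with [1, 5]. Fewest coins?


dp[0]=0; dp[i]=1+min(dp[i-c] for c in coins)
...dp[19]=7, dp[20]=4, dp[21]=5, dp[22]=6, dp[23]=7, dp[24]=8
Minimum coins for 24 = 8


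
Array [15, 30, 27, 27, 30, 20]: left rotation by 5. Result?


Left rotate by 5: [20, 15, 30, 27, 27, 30]


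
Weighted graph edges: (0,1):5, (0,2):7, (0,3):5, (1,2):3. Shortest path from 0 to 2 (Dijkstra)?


Dijkstra from 0:
Distances: {0: 0, 1: 5, 2: 7, 3: 5}
Shortest distance to 2 = 7, path = [0, 2]


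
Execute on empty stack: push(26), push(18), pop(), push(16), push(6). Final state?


push(26) -> [26]
push(18) -> [26, 18]
pop() returns 18 -> [26]
push(16) -> [26, 16]
push(6) -> [26, 16, 6]
Final stack (bottom to top): [26, 16, 6]


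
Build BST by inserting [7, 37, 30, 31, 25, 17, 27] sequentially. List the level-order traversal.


Root = 7; build tree by BST insertion.
Level-Order traversal: [7, 37, 30, 25, 31, 17, 27]


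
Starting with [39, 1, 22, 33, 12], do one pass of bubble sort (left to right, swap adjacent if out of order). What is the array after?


After one pass: [1, 22, 33, 12, 39]


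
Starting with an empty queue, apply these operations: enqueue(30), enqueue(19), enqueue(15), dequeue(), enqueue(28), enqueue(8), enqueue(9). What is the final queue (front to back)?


enqueue(30) -> [30]
enqueue(19) -> [30, 19]
enqueue(15) -> [30, 19, 15]
dequeue() returns 30 -> [19, 15]
enqueue(28) -> [19, 15, 28]
enqueue(8) -> [19, 15, 28, 8]
enqueue(9) -> [19, 15, 28, 8, 9]
Final queue (front to back): [19, 15, 28, 8, 9]


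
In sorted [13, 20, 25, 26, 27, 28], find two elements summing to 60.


Two pointers: lo=0, hi=5
No pair sums to 60


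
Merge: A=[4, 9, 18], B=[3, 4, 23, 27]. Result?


Compare heads, take smaller each step.
Merged: [3, 4, 4, 9, 18, 23, 27]


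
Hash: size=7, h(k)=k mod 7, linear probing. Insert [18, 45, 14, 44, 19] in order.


Insertions: 18->slot 4; 45->slot 3; 14->slot 0; 44->slot 2; 19->slot 5
Table: [14, None, 44, 45, 18, 19, None]


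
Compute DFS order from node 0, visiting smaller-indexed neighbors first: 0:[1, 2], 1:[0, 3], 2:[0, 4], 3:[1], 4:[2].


DFS stack-based: start with [0]
Visit order: [0, 1, 3, 2, 4]


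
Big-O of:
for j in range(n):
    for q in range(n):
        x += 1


Per nesting level: O(n) * O(n) = O(n^2)
Complexity: O(n^2)


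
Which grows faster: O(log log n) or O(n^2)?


double-logarithmic grows slower than quadratic
O(log log n) is asymptotically smaller; O(n^2) grows faster


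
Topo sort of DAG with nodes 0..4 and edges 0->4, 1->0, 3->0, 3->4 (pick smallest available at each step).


Kahn's algorithm, process smallest node first
Order: [1, 2, 3, 0, 4]


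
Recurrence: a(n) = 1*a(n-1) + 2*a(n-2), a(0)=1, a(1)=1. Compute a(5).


Build bottom-up:
...a(3)=5, a(4)=11, a(5)=1*11+2*5=21


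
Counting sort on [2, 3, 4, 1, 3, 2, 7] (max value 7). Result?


Count array: [0, 1, 2, 2, 1, 0, 0, 1]
Reconstruct: [1, 2, 2, 3, 3, 4, 7]


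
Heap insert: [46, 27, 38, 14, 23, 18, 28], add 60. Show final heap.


Append 60: [46, 27, 38, 14, 23, 18, 28, 60]
Bubble up: swap idx 7(60) with idx 3(14); swap idx 3(60) with idx 1(27); swap idx 1(60) with idx 0(46)
Result: [60, 46, 38, 27, 23, 18, 28, 14]


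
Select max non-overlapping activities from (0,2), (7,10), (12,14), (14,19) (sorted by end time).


Greedy: pick earliest-ending, then skip overlaps.
Selected (4 activities): [(0, 2), (7, 10), (12, 14), (14, 19)]


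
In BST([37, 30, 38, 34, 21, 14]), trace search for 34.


BST root = 37
Search for 34: compare at each node
Path: [37, 30, 34]


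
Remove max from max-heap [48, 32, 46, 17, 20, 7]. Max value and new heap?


Max = 48
Replace root with last, heapify down
Resulting heap: [46, 32, 7, 17, 20]


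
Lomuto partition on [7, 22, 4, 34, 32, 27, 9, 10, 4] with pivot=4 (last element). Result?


Elements <= 4 go left of pivot.
Result: [4, 4, 7, 34, 32, 27, 9, 10, 22], pivot at index 1


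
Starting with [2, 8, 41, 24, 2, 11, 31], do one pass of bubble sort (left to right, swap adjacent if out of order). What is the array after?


After one pass: [2, 8, 24, 2, 11, 31, 41]


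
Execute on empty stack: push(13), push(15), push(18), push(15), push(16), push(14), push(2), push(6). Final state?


push(13) -> [13]
push(15) -> [13, 15]
push(18) -> [13, 15, 18]
push(15) -> [13, 15, 18, 15]
push(16) -> [13, 15, 18, 15, 16]
push(14) -> [13, 15, 18, 15, 16, 14]
push(2) -> [13, 15, 18, 15, 16, 14, 2]
push(6) -> [13, 15, 18, 15, 16, 14, 2, 6]
Final stack (bottom to top): [13, 15, 18, 15, 16, 14, 2, 6]


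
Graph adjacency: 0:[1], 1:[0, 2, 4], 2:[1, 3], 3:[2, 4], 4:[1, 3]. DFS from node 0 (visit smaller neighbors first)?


DFS stack-based: start with [0]
Visit order: [0, 1, 2, 3, 4]


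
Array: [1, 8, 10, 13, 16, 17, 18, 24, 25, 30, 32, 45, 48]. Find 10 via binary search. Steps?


Search for 10:
[0,12] mid=6 arr[6]=18
[0,5] mid=2 arr[2]=10
Total: 2 comparisons


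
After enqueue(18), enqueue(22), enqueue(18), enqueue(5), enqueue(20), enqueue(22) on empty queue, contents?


enqueue(18) -> [18]
enqueue(22) -> [18, 22]
enqueue(18) -> [18, 22, 18]
enqueue(5) -> [18, 22, 18, 5]
enqueue(20) -> [18, 22, 18, 5, 20]
enqueue(22) -> [18, 22, 18, 5, 20, 22]
Final queue (front to back): [18, 22, 18, 5, 20, 22]


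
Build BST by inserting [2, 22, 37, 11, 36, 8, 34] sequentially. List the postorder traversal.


Root = 2; build tree by BST insertion.
Postorder traversal: [8, 11, 34, 36, 37, 22, 2]


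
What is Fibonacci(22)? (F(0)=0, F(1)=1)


F(n)=F(n-1)+F(n-2)
...F(20)=6765, F(21)=10946, F(22)=17711


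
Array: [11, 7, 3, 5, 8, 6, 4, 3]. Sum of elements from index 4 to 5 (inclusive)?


Prefix sums: [0, 11, 18, 21, 26, 34, 40, 44, 47]
Sum[4..5] = prefix[6] - prefix[4] = 40 - 26 = 14


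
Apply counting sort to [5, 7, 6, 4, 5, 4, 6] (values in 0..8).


Count array: [0, 0, 0, 0, 2, 2, 2, 1, 0]
Reconstruct: [4, 4, 5, 5, 6, 6, 7]


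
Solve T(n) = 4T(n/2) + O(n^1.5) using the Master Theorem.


a=4, b=2, c=1.5. log_2(4)=2 > c=1.5. Case 1: O(n^log_b(a)) = O(n^2)
Complexity: O(n^2)


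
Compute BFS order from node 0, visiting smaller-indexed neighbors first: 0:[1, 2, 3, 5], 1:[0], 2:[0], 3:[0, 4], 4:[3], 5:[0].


BFS queue: start with [0]
Visit order: [0, 1, 2, 3, 5, 4]


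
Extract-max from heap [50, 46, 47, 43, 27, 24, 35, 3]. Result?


Max = 50
Replace root with last, heapify down
Resulting heap: [47, 46, 35, 43, 27, 24, 3]


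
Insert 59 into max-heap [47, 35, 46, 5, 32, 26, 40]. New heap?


Append 59: [47, 35, 46, 5, 32, 26, 40, 59]
Bubble up: swap idx 7(59) with idx 3(5); swap idx 3(59) with idx 1(35); swap idx 1(59) with idx 0(47)
Result: [59, 47, 46, 35, 32, 26, 40, 5]


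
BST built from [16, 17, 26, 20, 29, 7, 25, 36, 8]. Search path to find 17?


BST root = 16
Search for 17: compare at each node
Path: [16, 17]


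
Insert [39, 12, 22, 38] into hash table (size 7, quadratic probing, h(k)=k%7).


Insertions: 39->slot 4; 12->slot 5; 22->slot 1; 38->slot 3
Table: [None, 22, None, 38, 39, 12, None]


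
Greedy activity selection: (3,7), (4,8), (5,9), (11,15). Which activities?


Greedy: pick earliest-ending, then skip overlaps.
Selected (2 activities): [(3, 7), (11, 15)]


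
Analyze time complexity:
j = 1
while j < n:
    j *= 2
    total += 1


Per nesting level: O(log n) = O(log n)
Complexity: O(log n)


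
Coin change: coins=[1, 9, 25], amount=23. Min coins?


dp[0]=0; dp[i]=1+min(dp[i-c] for c in coins)
...dp[18]=2, dp[19]=3, dp[20]=4, dp[21]=5, dp[22]=6, dp[23]=7
Minimum coins for 23 = 7


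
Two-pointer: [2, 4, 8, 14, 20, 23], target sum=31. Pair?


Two pointers: lo=0, hi=5
Found pair: (8, 23) summing to 31


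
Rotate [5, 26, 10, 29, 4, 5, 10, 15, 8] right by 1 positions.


Right rotate by 1: [8, 5, 26, 10, 29, 4, 5, 10, 15]


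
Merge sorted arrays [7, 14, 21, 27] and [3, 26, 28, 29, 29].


Compare heads, take smaller each step.
Merged: [3, 7, 14, 21, 26, 27, 28, 29, 29]


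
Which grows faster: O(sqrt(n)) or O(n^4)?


sublinear grows slower than quartic
O(sqrt(n)) is asymptotically smaller; O(n^4) grows faster


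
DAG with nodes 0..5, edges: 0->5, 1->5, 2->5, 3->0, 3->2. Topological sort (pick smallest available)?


Kahn's algorithm, process smallest node first
Order: [1, 3, 0, 2, 4, 5]


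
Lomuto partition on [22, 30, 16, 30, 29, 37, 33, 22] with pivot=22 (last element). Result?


Elements <= 22 go left of pivot.
Result: [22, 16, 22, 30, 29, 37, 33, 30], pivot at index 2


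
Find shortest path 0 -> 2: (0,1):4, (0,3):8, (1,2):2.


Dijkstra from 0:
Distances: {0: 0, 1: 4, 2: 6, 3: 8}
Shortest distance to 2 = 6, path = [0, 1, 2]


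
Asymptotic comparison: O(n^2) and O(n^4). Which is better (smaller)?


quadratic grows slower than quartic
O(n^2) is asymptotically smaller; O(n^4) grows faster


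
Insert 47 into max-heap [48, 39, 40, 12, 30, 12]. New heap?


Append 47: [48, 39, 40, 12, 30, 12, 47]
Bubble up: swap idx 6(47) with idx 2(40)
Result: [48, 39, 47, 12, 30, 12, 40]


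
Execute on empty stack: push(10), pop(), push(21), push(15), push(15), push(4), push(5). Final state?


push(10) -> [10]
pop() returns 10 -> []
push(21) -> [21]
push(15) -> [21, 15]
push(15) -> [21, 15, 15]
push(4) -> [21, 15, 15, 4]
push(5) -> [21, 15, 15, 4, 5]
Final stack (bottom to top): [21, 15, 15, 4, 5]


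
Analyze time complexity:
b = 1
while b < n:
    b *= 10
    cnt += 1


Per nesting level: O(log n) = O(log n)
Complexity: O(log n)


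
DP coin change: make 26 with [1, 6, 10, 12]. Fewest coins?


dp[0]=0; dp[i]=1+min(dp[i-c] for c in coins)
...dp[21]=3, dp[22]=2, dp[23]=3, dp[24]=2, dp[25]=3, dp[26]=3
Minimum coins for 26 = 3


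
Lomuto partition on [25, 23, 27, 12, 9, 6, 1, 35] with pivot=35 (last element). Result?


Elements <= 35 go left of pivot.
Result: [25, 23, 27, 12, 9, 6, 1, 35], pivot at index 7


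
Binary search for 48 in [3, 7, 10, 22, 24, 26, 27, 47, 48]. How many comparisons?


Search for 48:
[0,8] mid=4 arr[4]=24
[5,8] mid=6 arr[6]=27
[7,8] mid=7 arr[7]=47
[8,8] mid=8 arr[8]=48
Total: 4 comparisons


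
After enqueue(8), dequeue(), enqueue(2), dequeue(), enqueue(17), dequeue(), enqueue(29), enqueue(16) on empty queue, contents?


enqueue(8) -> [8]
dequeue() returns 8 -> []
enqueue(2) -> [2]
dequeue() returns 2 -> []
enqueue(17) -> [17]
dequeue() returns 17 -> []
enqueue(29) -> [29]
enqueue(16) -> [29, 16]
Final queue (front to back): [29, 16]


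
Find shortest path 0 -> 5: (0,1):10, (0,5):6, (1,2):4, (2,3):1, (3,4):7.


Dijkstra from 0:
Distances: {0: 0, 1: 10, 2: 14, 3: 15, 4: 22, 5: 6}
Shortest distance to 5 = 6, path = [0, 5]


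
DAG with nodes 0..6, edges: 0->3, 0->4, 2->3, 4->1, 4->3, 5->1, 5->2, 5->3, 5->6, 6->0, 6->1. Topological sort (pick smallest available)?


Kahn's algorithm, process smallest node first
Order: [5, 2, 6, 0, 4, 1, 3]


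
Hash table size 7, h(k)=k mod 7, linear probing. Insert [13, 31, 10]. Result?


Insertions: 13->slot 6; 31->slot 3; 10->slot 4
Table: [None, None, None, 31, 10, None, 13]


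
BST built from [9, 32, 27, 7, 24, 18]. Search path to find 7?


BST root = 9
Search for 7: compare at each node
Path: [9, 7]


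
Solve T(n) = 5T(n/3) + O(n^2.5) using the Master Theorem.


a=5, b=3, c=2.5. log_3(5)=1.465 < c=2.5. Case 3: O(n^c) = O(n^2.500)
Complexity: O(n^2.500)


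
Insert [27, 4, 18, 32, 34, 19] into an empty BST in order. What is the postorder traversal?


Root = 27; build tree by BST insertion.
Postorder traversal: [19, 18, 4, 34, 32, 27]


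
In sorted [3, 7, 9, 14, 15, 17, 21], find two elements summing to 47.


Two pointers: lo=0, hi=6
No pair sums to 47


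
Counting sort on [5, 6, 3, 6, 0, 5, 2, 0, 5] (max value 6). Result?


Count array: [2, 0, 1, 1, 0, 3, 2]
Reconstruct: [0, 0, 2, 3, 5, 5, 5, 6, 6]


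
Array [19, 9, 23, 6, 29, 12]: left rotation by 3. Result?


Left rotate by 3: [6, 29, 12, 19, 9, 23]


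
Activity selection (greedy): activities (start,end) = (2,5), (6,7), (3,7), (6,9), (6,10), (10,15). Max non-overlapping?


Greedy: pick earliest-ending, then skip overlaps.
Selected (3 activities): [(2, 5), (6, 7), (10, 15)]


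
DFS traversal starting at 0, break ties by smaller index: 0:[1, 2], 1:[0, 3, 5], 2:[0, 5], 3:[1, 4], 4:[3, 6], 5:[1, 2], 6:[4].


DFS stack-based: start with [0]
Visit order: [0, 1, 3, 4, 6, 5, 2]


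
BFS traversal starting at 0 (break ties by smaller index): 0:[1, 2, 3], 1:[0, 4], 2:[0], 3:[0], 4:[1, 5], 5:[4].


BFS queue: start with [0]
Visit order: [0, 1, 2, 3, 4, 5]


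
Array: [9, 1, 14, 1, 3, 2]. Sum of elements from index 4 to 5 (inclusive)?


Prefix sums: [0, 9, 10, 24, 25, 28, 30]
Sum[4..5] = prefix[6] - prefix[4] = 30 - 25 = 5


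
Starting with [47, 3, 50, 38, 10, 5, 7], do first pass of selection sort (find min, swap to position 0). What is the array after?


After one pass: [3, 47, 50, 38, 10, 5, 7]


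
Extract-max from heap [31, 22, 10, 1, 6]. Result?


Max = 31
Replace root with last, heapify down
Resulting heap: [22, 6, 10, 1]


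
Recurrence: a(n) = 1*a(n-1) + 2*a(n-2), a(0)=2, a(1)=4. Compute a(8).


Build bottom-up:
...a(6)=128, a(7)=256, a(8)=1*256+2*128=512


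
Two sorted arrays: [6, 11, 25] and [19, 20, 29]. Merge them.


Compare heads, take smaller each step.
Merged: [6, 11, 19, 20, 25, 29]


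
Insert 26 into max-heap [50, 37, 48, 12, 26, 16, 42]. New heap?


Append 26: [50, 37, 48, 12, 26, 16, 42, 26]
Bubble up: swap idx 7(26) with idx 3(12)
Result: [50, 37, 48, 26, 26, 16, 42, 12]


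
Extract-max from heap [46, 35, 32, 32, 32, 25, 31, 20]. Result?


Max = 46
Replace root with last, heapify down
Resulting heap: [35, 32, 32, 20, 32, 25, 31]


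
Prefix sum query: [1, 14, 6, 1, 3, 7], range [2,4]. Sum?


Prefix sums: [0, 1, 15, 21, 22, 25, 32]
Sum[2..4] = prefix[5] - prefix[2] = 25 - 15 = 10


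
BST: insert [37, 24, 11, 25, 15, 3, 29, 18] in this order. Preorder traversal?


Root = 37; build tree by BST insertion.
Preorder traversal: [37, 24, 11, 3, 15, 18, 25, 29]


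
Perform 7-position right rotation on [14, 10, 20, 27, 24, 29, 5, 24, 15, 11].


Right rotate by 7: [27, 24, 29, 5, 24, 15, 11, 14, 10, 20]


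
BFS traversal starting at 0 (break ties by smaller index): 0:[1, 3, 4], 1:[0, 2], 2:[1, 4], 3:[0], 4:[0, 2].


BFS queue: start with [0]
Visit order: [0, 1, 3, 4, 2]


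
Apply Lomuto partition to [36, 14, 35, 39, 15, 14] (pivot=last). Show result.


Elements <= 14 go left of pivot.
Result: [14, 14, 35, 39, 15, 36], pivot at index 1


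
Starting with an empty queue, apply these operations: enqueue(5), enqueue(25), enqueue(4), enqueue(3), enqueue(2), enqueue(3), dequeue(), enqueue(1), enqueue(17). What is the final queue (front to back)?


enqueue(5) -> [5]
enqueue(25) -> [5, 25]
enqueue(4) -> [5, 25, 4]
enqueue(3) -> [5, 25, 4, 3]
enqueue(2) -> [5, 25, 4, 3, 2]
enqueue(3) -> [5, 25, 4, 3, 2, 3]
dequeue() returns 5 -> [25, 4, 3, 2, 3]
enqueue(1) -> [25, 4, 3, 2, 3, 1]
enqueue(17) -> [25, 4, 3, 2, 3, 1, 17]
Final queue (front to back): [25, 4, 3, 2, 3, 1, 17]


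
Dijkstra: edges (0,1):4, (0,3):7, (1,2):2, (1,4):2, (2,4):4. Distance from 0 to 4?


Dijkstra from 0:
Distances: {0: 0, 1: 4, 2: 6, 3: 7, 4: 6}
Shortest distance to 4 = 6, path = [0, 1, 4]


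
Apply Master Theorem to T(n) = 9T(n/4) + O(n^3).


a=9, b=4, c=3. log_4(9)=1.585 < c=3. Case 3: O(n^c) = O(n^3)
Complexity: O(n^3)


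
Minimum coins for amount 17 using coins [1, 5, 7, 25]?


dp[0]=0; dp[i]=1+min(dp[i-c] for c in coins)
...dp[12]=2, dp[13]=3, dp[14]=2, dp[15]=3, dp[16]=4, dp[17]=3
Minimum coins for 17 = 3


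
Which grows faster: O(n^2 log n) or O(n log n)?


linearithmic grows slower than n^2 log n
O(n log n) is asymptotically smaller; O(n^2 log n) grows faster


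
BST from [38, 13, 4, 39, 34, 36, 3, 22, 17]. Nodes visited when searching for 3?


BST root = 38
Search for 3: compare at each node
Path: [38, 13, 4, 3]


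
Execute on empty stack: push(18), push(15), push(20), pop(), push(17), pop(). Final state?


push(18) -> [18]
push(15) -> [18, 15]
push(20) -> [18, 15, 20]
pop() returns 20 -> [18, 15]
push(17) -> [18, 15, 17]
pop() returns 17 -> [18, 15]
Final stack (bottom to top): [18, 15]


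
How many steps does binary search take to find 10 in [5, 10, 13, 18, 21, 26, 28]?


Search for 10:
[0,6] mid=3 arr[3]=18
[0,2] mid=1 arr[1]=10
Total: 2 comparisons


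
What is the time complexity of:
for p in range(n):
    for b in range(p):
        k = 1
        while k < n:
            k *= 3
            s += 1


Per nesting level: O(n) * O(n) [triangular over p] * O(log n) = O(n^2 log n)
Complexity: O(n^2 log n)


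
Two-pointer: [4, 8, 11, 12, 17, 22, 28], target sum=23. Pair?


Two pointers: lo=0, hi=6
Found pair: (11, 12) summing to 23


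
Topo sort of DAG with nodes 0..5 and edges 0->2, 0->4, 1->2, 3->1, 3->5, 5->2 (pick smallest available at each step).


Kahn's algorithm, process smallest node first
Order: [0, 3, 1, 4, 5, 2]


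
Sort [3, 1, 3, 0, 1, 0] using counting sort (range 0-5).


Count array: [2, 2, 0, 2, 0, 0]
Reconstruct: [0, 0, 1, 1, 3, 3]


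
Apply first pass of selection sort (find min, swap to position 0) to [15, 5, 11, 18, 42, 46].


After one pass: [5, 15, 11, 18, 42, 46]


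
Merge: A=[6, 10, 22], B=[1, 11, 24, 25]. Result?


Compare heads, take smaller each step.
Merged: [1, 6, 10, 11, 22, 24, 25]


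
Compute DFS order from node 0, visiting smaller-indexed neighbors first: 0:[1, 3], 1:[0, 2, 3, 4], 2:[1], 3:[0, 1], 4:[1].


DFS stack-based: start with [0]
Visit order: [0, 1, 2, 3, 4]


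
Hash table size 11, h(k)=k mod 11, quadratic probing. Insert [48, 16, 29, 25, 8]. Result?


Insertions: 48->slot 4; 16->slot 5; 29->slot 7; 25->slot 3; 8->slot 8
Table: [None, None, None, 25, 48, 16, None, 29, 8, None, None]


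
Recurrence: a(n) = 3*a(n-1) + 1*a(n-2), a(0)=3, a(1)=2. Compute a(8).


Build bottom-up:
...a(6)=1047, a(7)=3458, a(8)=3*3458+1*1047=11421


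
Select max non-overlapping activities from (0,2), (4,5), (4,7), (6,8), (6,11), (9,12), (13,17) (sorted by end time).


Greedy: pick earliest-ending, then skip overlaps.
Selected (5 activities): [(0, 2), (4, 5), (6, 8), (9, 12), (13, 17)]


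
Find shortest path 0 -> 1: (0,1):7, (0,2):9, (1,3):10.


Dijkstra from 0:
Distances: {0: 0, 1: 7, 2: 9, 3: 17}
Shortest distance to 1 = 7, path = [0, 1]


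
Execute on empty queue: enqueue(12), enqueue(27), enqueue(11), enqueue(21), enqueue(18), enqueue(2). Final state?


enqueue(12) -> [12]
enqueue(27) -> [12, 27]
enqueue(11) -> [12, 27, 11]
enqueue(21) -> [12, 27, 11, 21]
enqueue(18) -> [12, 27, 11, 21, 18]
enqueue(2) -> [12, 27, 11, 21, 18, 2]
Final queue (front to back): [12, 27, 11, 21, 18, 2]


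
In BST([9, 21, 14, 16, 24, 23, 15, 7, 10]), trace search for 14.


BST root = 9
Search for 14: compare at each node
Path: [9, 21, 14]


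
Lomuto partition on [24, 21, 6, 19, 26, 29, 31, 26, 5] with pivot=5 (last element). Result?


Elements <= 5 go left of pivot.
Result: [5, 21, 6, 19, 26, 29, 31, 26, 24], pivot at index 0


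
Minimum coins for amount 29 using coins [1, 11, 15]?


dp[0]=0; dp[i]=1+min(dp[i-c] for c in coins)
...dp[24]=4, dp[25]=5, dp[26]=2, dp[27]=3, dp[28]=4, dp[29]=5
Minimum coins for 29 = 5


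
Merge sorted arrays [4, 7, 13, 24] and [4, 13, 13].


Compare heads, take smaller each step.
Merged: [4, 4, 7, 13, 13, 13, 24]


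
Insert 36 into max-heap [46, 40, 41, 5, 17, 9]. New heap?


Append 36: [46, 40, 41, 5, 17, 9, 36]
Bubble up: no swaps needed
Result: [46, 40, 41, 5, 17, 9, 36]


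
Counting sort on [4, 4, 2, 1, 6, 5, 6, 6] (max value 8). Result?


Count array: [0, 1, 1, 0, 2, 1, 3, 0, 0]
Reconstruct: [1, 2, 4, 4, 5, 6, 6, 6]


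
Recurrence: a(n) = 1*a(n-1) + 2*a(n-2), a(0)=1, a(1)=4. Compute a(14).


Build bottom-up:
...a(12)=6826, a(13)=13654, a(14)=1*13654+2*6826=27306


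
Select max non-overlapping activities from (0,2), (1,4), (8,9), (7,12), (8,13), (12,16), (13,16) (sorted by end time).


Greedy: pick earliest-ending, then skip overlaps.
Selected (3 activities): [(0, 2), (8, 9), (12, 16)]


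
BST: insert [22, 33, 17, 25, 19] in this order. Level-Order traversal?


Root = 22; build tree by BST insertion.
Level-Order traversal: [22, 17, 33, 19, 25]


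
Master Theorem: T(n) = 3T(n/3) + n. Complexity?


a=3, b=3, c=1. log_3(3)=1 = c=1. Case 2: O(n^c log n) = O(n log n)
Complexity: O(n log n)


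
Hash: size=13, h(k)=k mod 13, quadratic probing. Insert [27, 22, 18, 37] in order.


Insertions: 27->slot 1; 22->slot 9; 18->slot 5; 37->slot 11
Table: [None, 27, None, None, None, 18, None, None, None, 22, None, 37, None]


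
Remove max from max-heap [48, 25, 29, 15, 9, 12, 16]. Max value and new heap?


Max = 48
Replace root with last, heapify down
Resulting heap: [29, 25, 16, 15, 9, 12]


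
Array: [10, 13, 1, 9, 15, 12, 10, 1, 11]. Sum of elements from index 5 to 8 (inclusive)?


Prefix sums: [0, 10, 23, 24, 33, 48, 60, 70, 71, 82]
Sum[5..8] = prefix[9] - prefix[5] = 82 - 48 = 34


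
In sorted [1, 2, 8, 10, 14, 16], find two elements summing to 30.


Two pointers: lo=0, hi=5
Found pair: (14, 16) summing to 30


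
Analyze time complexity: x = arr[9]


Analysis: constant-time operation, no loop
Complexity: O(1)


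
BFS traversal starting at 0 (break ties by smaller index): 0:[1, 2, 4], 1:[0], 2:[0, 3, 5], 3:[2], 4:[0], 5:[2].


BFS queue: start with [0]
Visit order: [0, 1, 2, 4, 3, 5]


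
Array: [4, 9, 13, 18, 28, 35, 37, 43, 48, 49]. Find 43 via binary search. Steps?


Search for 43:
[0,9] mid=4 arr[4]=28
[5,9] mid=7 arr[7]=43
Total: 2 comparisons


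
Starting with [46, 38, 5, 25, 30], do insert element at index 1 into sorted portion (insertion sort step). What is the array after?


After one pass: [38, 46, 5, 25, 30]


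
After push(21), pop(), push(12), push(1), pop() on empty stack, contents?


push(21) -> [21]
pop() returns 21 -> []
push(12) -> [12]
push(1) -> [12, 1]
pop() returns 1 -> [12]
Final stack (bottom to top): [12]


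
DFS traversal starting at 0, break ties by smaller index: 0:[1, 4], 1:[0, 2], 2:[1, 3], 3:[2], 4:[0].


DFS stack-based: start with [0]
Visit order: [0, 1, 2, 3, 4]


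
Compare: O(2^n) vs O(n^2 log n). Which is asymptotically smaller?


n^2 log n grows slower than exponential
O(n^2 log n) is asymptotically smaller; O(2^n) grows faster


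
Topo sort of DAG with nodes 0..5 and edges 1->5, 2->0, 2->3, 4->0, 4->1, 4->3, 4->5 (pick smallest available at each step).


Kahn's algorithm, process smallest node first
Order: [2, 4, 0, 1, 3, 5]


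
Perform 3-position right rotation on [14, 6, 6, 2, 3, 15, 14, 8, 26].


Right rotate by 3: [14, 8, 26, 14, 6, 6, 2, 3, 15]


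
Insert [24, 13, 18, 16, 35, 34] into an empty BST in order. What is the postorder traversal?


Root = 24; build tree by BST insertion.
Postorder traversal: [16, 18, 13, 34, 35, 24]


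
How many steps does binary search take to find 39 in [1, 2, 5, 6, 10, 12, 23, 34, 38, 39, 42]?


Search for 39:
[0,10] mid=5 arr[5]=12
[6,10] mid=8 arr[8]=38
[9,10] mid=9 arr[9]=39
Total: 3 comparisons


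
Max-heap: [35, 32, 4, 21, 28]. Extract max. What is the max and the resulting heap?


Max = 35
Replace root with last, heapify down
Resulting heap: [32, 28, 4, 21]


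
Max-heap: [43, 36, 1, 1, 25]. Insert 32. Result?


Append 32: [43, 36, 1, 1, 25, 32]
Bubble up: swap idx 5(32) with idx 2(1)
Result: [43, 36, 32, 1, 25, 1]


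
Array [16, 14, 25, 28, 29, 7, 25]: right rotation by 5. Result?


Right rotate by 5: [25, 28, 29, 7, 25, 16, 14]


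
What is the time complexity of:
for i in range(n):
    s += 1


Per nesting level: O(n) = O(n)
Complexity: O(n)


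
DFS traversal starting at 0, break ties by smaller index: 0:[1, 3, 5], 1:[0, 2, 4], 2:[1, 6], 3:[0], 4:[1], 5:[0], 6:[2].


DFS stack-based: start with [0]
Visit order: [0, 1, 2, 6, 4, 3, 5]


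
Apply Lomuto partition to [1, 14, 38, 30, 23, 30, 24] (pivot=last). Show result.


Elements <= 24 go left of pivot.
Result: [1, 14, 23, 24, 38, 30, 30], pivot at index 3


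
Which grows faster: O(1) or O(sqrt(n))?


constant grows slower than sublinear
O(1) is asymptotically smaller; O(sqrt(n)) grows faster


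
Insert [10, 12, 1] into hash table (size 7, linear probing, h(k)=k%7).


Insertions: 10->slot 3; 12->slot 5; 1->slot 1
Table: [None, 1, None, 10, None, 12, None]


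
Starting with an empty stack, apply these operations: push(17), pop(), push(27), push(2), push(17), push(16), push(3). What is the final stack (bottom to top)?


push(17) -> [17]
pop() returns 17 -> []
push(27) -> [27]
push(2) -> [27, 2]
push(17) -> [27, 2, 17]
push(16) -> [27, 2, 17, 16]
push(3) -> [27, 2, 17, 16, 3]
Final stack (bottom to top): [27, 2, 17, 16, 3]


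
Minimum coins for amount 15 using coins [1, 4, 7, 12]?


dp[0]=0; dp[i]=1+min(dp[i-c] for c in coins)
...dp[10]=4, dp[11]=2, dp[12]=1, dp[13]=2, dp[14]=2, dp[15]=3
Minimum coins for 15 = 3


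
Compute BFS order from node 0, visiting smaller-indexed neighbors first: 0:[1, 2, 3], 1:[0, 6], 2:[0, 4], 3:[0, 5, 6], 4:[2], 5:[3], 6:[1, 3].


BFS queue: start with [0]
Visit order: [0, 1, 2, 3, 6, 4, 5]


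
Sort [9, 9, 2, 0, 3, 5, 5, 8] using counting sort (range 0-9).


Count array: [1, 0, 1, 1, 0, 2, 0, 0, 1, 2]
Reconstruct: [0, 2, 3, 5, 5, 8, 9, 9]


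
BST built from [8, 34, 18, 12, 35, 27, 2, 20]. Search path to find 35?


BST root = 8
Search for 35: compare at each node
Path: [8, 34, 35]


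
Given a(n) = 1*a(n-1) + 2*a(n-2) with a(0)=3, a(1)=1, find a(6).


Build bottom-up:
...a(4)=23, a(5)=41, a(6)=1*41+2*23=87


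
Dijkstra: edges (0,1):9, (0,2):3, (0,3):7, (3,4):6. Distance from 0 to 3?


Dijkstra from 0:
Distances: {0: 0, 1: 9, 2: 3, 3: 7, 4: 13}
Shortest distance to 3 = 7, path = [0, 3]


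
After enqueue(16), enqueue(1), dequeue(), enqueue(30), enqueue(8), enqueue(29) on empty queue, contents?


enqueue(16) -> [16]
enqueue(1) -> [16, 1]
dequeue() returns 16 -> [1]
enqueue(30) -> [1, 30]
enqueue(8) -> [1, 30, 8]
enqueue(29) -> [1, 30, 8, 29]
Final queue (front to back): [1, 30, 8, 29]


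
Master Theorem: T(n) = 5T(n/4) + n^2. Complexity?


a=5, b=4, c=2. log_4(5)=1.161 < c=2. Case 3: O(n^c) = O(n^2)
Complexity: O(n^2)


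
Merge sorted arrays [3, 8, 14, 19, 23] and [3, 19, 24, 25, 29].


Compare heads, take smaller each step.
Merged: [3, 3, 8, 14, 19, 19, 23, 24, 25, 29]


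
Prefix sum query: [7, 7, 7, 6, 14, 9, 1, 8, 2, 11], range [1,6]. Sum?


Prefix sums: [0, 7, 14, 21, 27, 41, 50, 51, 59, 61, 72]
Sum[1..6] = prefix[7] - prefix[1] = 51 - 7 = 44


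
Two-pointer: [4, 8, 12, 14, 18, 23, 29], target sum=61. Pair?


Two pointers: lo=0, hi=6
No pair sums to 61


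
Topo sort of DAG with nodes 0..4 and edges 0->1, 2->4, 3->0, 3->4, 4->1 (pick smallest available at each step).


Kahn's algorithm, process smallest node first
Order: [2, 3, 0, 4, 1]


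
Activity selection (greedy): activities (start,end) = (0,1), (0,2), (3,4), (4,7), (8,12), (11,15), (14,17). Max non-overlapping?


Greedy: pick earliest-ending, then skip overlaps.
Selected (5 activities): [(0, 1), (3, 4), (4, 7), (8, 12), (14, 17)]


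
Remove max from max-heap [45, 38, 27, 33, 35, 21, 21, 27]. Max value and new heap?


Max = 45
Replace root with last, heapify down
Resulting heap: [38, 35, 27, 33, 27, 21, 21]


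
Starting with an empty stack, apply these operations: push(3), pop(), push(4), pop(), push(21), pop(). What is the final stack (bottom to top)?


push(3) -> [3]
pop() returns 3 -> []
push(4) -> [4]
pop() returns 4 -> []
push(21) -> [21]
pop() returns 21 -> []
Final stack (bottom to top): []


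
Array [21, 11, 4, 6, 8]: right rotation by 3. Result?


Right rotate by 3: [4, 6, 8, 21, 11]


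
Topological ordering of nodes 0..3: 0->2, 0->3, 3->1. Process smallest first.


Kahn's algorithm, process smallest node first
Order: [0, 2, 3, 1]


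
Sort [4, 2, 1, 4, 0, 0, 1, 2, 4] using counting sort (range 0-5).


Count array: [2, 2, 2, 0, 3, 0]
Reconstruct: [0, 0, 1, 1, 2, 2, 4, 4, 4]


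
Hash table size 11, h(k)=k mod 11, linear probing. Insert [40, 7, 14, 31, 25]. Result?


Insertions: 40->slot 7; 7->slot 8; 14->slot 3; 31->slot 9; 25->slot 4
Table: [None, None, None, 14, 25, None, None, 40, 7, 31, None]


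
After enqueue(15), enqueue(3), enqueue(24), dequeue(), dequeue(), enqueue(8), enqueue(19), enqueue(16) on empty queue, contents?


enqueue(15) -> [15]
enqueue(3) -> [15, 3]
enqueue(24) -> [15, 3, 24]
dequeue() returns 15 -> [3, 24]
dequeue() returns 3 -> [24]
enqueue(8) -> [24, 8]
enqueue(19) -> [24, 8, 19]
enqueue(16) -> [24, 8, 19, 16]
Final queue (front to back): [24, 8, 19, 16]


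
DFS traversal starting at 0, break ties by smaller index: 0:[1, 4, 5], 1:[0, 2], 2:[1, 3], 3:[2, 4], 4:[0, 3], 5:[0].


DFS stack-based: start with [0]
Visit order: [0, 1, 2, 3, 4, 5]


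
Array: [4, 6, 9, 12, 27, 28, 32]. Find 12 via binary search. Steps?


Search for 12:
[0,6] mid=3 arr[3]=12
Total: 1 comparisons


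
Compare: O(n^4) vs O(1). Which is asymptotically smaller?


constant grows slower than quartic
O(1) is asymptotically smaller; O(n^4) grows faster


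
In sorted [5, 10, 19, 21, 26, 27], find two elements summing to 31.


Two pointers: lo=0, hi=5
Found pair: (5, 26) summing to 31


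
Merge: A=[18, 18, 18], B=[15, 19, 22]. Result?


Compare heads, take smaller each step.
Merged: [15, 18, 18, 18, 19, 22]


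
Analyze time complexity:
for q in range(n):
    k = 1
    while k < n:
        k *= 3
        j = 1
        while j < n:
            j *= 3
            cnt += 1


Per nesting level: O(n) * O(log n) * O(log n) = O(n (log n)^2)
Complexity: O(n (log n)^2)


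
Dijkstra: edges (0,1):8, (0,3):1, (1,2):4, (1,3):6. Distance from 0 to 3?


Dijkstra from 0:
Distances: {0: 0, 1: 7, 2: 11, 3: 1}
Shortest distance to 3 = 1, path = [0, 3]


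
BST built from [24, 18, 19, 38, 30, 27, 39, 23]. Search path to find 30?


BST root = 24
Search for 30: compare at each node
Path: [24, 38, 30]


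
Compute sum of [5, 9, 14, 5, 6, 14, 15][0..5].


Prefix sums: [0, 5, 14, 28, 33, 39, 53, 68]
Sum[0..5] = prefix[6] - prefix[0] = 53 - 0 = 53


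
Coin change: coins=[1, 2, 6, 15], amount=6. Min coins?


dp[0]=0; dp[i]=1+min(dp[i-c] for c in coins)
...dp[1]=1, dp[2]=1, dp[3]=2, dp[4]=2, dp[5]=3, dp[6]=1
Minimum coins for 6 = 1


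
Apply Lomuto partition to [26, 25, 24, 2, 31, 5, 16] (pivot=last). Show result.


Elements <= 16 go left of pivot.
Result: [2, 5, 16, 26, 31, 25, 24], pivot at index 2


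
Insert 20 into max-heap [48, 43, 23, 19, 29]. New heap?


Append 20: [48, 43, 23, 19, 29, 20]
Bubble up: no swaps needed
Result: [48, 43, 23, 19, 29, 20]


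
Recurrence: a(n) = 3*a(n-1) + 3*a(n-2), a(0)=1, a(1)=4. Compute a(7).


Build bottom-up:
...a(5)=819, a(6)=3105, a(7)=3*3105+3*819=11772


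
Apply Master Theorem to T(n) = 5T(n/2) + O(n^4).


a=5, b=2, c=4. log_2(5)=2.322 < c=4. Case 3: O(n^c) = O(n^4)
Complexity: O(n^4)


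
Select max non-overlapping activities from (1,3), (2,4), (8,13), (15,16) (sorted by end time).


Greedy: pick earliest-ending, then skip overlaps.
Selected (3 activities): [(1, 3), (8, 13), (15, 16)]


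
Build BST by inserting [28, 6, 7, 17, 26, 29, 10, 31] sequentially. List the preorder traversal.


Root = 28; build tree by BST insertion.
Preorder traversal: [28, 6, 7, 17, 10, 26, 29, 31]


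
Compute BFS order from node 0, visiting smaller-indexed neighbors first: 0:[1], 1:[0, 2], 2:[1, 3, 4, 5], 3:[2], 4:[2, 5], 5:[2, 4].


BFS queue: start with [0]
Visit order: [0, 1, 2, 3, 4, 5]


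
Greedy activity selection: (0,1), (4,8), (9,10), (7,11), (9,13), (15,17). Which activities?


Greedy: pick earliest-ending, then skip overlaps.
Selected (4 activities): [(0, 1), (4, 8), (9, 10), (15, 17)]


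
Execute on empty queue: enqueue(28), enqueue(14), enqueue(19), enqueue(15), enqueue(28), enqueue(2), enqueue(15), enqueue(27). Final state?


enqueue(28) -> [28]
enqueue(14) -> [28, 14]
enqueue(19) -> [28, 14, 19]
enqueue(15) -> [28, 14, 19, 15]
enqueue(28) -> [28, 14, 19, 15, 28]
enqueue(2) -> [28, 14, 19, 15, 28, 2]
enqueue(15) -> [28, 14, 19, 15, 28, 2, 15]
enqueue(27) -> [28, 14, 19, 15, 28, 2, 15, 27]
Final queue (front to back): [28, 14, 19, 15, 28, 2, 15, 27]


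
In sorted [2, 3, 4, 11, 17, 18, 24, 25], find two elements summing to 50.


Two pointers: lo=0, hi=7
No pair sums to 50


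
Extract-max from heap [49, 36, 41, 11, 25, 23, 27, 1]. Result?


Max = 49
Replace root with last, heapify down
Resulting heap: [41, 36, 27, 11, 25, 23, 1]


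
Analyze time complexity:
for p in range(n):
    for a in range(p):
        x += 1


Per nesting level: O(n) * O(n) [triangular over p] = O(n^2)
Complexity: O(n^2)


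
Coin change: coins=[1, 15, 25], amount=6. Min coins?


dp[0]=0; dp[i]=1+min(dp[i-c] for c in coins)
...dp[1]=1, dp[2]=2, dp[3]=3, dp[4]=4, dp[5]=5, dp[6]=6
Minimum coins for 6 = 6


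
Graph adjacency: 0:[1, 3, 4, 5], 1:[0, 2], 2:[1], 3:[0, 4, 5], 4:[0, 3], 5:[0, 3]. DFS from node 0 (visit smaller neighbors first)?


DFS stack-based: start with [0]
Visit order: [0, 1, 2, 3, 4, 5]


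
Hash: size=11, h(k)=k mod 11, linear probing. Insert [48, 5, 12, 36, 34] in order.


Insertions: 48->slot 4; 5->slot 5; 12->slot 1; 36->slot 3; 34->slot 2
Table: [None, 12, 34, 36, 48, 5, None, None, None, None, None]


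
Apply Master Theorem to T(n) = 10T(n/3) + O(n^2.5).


a=10, b=3, c=2.5. log_3(10)=2.096 < c=2.5. Case 3: O(n^c) = O(n^2.500)
Complexity: O(n^2.500)


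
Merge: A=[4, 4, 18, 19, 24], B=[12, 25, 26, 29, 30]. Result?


Compare heads, take smaller each step.
Merged: [4, 4, 12, 18, 19, 24, 25, 26, 29, 30]


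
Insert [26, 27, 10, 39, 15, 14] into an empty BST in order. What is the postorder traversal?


Root = 26; build tree by BST insertion.
Postorder traversal: [14, 15, 10, 39, 27, 26]


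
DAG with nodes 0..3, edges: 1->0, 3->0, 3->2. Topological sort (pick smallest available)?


Kahn's algorithm, process smallest node first
Order: [1, 3, 0, 2]


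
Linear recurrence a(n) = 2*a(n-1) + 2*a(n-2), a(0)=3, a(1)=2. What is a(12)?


Build bottom-up:
...a(10)=28064, a(11)=76672, a(12)=2*76672+2*28064=209472


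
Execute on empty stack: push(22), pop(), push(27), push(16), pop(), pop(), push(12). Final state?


push(22) -> [22]
pop() returns 22 -> []
push(27) -> [27]
push(16) -> [27, 16]
pop() returns 16 -> [27]
pop() returns 27 -> []
push(12) -> [12]
Final stack (bottom to top): [12]


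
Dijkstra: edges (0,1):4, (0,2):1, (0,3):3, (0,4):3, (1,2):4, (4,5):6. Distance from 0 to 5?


Dijkstra from 0:
Distances: {0: 0, 1: 4, 2: 1, 3: 3, 4: 3, 5: 9}
Shortest distance to 5 = 9, path = [0, 4, 5]


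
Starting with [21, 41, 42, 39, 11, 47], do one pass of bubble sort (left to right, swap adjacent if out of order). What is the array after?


After one pass: [21, 41, 39, 11, 42, 47]


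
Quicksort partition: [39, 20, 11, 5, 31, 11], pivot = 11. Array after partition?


Elements <= 11 go left of pivot.
Result: [11, 5, 11, 20, 31, 39], pivot at index 2


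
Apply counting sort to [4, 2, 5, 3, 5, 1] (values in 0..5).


Count array: [0, 1, 1, 1, 1, 2]
Reconstruct: [1, 2, 3, 4, 5, 5]


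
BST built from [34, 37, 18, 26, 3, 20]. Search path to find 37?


BST root = 34
Search for 37: compare at each node
Path: [34, 37]


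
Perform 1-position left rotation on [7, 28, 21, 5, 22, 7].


Left rotate by 1: [28, 21, 5, 22, 7, 7]


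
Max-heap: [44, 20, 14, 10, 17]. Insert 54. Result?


Append 54: [44, 20, 14, 10, 17, 54]
Bubble up: swap idx 5(54) with idx 2(14); swap idx 2(54) with idx 0(44)
Result: [54, 20, 44, 10, 17, 14]


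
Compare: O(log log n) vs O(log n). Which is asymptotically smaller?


double-logarithmic grows slower than logarithmic
O(log log n) is asymptotically smaller; O(log n) grows faster


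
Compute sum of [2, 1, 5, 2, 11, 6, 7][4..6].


Prefix sums: [0, 2, 3, 8, 10, 21, 27, 34]
Sum[4..6] = prefix[7] - prefix[4] = 34 - 10 = 24


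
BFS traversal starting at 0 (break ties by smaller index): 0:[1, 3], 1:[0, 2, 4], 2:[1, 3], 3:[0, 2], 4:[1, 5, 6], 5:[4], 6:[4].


BFS queue: start with [0]
Visit order: [0, 1, 3, 2, 4, 5, 6]


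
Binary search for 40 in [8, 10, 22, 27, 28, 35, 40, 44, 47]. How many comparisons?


Search for 40:
[0,8] mid=4 arr[4]=28
[5,8] mid=6 arr[6]=40
Total: 2 comparisons


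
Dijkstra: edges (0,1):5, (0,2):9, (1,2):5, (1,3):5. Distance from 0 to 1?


Dijkstra from 0:
Distances: {0: 0, 1: 5, 2: 9, 3: 10}
Shortest distance to 1 = 5, path = [0, 1]


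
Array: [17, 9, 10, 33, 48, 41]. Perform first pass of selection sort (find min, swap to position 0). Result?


After one pass: [9, 17, 10, 33, 48, 41]


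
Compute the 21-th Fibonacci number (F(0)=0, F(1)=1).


F(n)=F(n-1)+F(n-2)
...F(19)=4181, F(20)=6765, F(21)=10946


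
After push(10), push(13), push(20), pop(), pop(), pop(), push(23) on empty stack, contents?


push(10) -> [10]
push(13) -> [10, 13]
push(20) -> [10, 13, 20]
pop() returns 20 -> [10, 13]
pop() returns 13 -> [10]
pop() returns 10 -> []
push(23) -> [23]
Final stack (bottom to top): [23]
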